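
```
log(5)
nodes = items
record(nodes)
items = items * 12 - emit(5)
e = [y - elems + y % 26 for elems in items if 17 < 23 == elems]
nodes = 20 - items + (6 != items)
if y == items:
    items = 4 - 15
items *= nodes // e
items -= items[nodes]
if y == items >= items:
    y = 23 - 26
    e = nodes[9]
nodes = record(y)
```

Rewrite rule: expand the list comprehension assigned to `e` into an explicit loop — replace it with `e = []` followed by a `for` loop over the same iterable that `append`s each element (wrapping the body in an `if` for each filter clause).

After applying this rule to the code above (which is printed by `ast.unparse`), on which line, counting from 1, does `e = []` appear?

Transformed code:
log(5)
nodes = items
record(nodes)
items = items * 12 - emit(5)
e = []
for elems in items:
    if 17 < 23 == elems:
        e.append(y - elems + y % 26)
nodes = 20 - items + (6 != items)
if y == items:
    items = 4 - 15
items *= nodes // e
items -= items[nodes]
if y == items >= items:
    y = 23 - 26
    e = nodes[9]
nodes = record(y)

5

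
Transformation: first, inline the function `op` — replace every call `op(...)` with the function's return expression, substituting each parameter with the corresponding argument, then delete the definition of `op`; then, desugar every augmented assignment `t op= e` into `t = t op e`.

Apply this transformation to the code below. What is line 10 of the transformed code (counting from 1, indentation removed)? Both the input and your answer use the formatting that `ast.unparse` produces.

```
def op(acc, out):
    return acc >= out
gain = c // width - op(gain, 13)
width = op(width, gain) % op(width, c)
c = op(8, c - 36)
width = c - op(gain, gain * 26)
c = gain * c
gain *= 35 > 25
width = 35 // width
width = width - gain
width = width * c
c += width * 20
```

Transformed code:
gain = c // width - (gain >= 13)
width = (width >= gain) % (width >= c)
c = 8 >= c - 36
width = c - (gain >= gain * 26)
c = gain * c
gain = gain * (35 > 25)
width = 35 // width
width = width - gain
width = width * c
c = c + width * 20

c = c + width * 20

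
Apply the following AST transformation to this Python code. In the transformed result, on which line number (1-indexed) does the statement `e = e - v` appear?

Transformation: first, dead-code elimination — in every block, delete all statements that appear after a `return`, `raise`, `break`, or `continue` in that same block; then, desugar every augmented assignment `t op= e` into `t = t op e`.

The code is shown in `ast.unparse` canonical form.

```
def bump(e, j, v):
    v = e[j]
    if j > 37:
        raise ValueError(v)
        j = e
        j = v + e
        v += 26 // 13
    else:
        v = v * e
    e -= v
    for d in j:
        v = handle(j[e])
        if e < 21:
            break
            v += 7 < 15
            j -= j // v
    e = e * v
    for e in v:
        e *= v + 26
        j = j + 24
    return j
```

Transformed code:
def bump(e, j, v):
    v = e[j]
    if j > 37:
        raise ValueError(v)
    else:
        v = v * e
    e = e - v
    for d in j:
        v = handle(j[e])
        if e < 21:
            break
    e = e * v
    for e in v:
        e = e * (v + 26)
        j = j + 24
    return j

7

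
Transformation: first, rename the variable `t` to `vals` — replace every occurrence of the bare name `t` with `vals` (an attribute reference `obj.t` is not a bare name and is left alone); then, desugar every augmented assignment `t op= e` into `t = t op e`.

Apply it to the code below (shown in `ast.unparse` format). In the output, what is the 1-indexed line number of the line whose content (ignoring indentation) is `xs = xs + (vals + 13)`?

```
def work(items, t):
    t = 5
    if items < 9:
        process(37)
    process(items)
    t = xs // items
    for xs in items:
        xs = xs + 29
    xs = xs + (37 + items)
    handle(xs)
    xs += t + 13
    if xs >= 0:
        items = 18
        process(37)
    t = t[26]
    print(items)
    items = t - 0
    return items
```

Transformed code:
def work(items, vals):
    vals = 5
    if items < 9:
        process(37)
    process(items)
    vals = xs // items
    for xs in items:
        xs = xs + 29
    xs = xs + (37 + items)
    handle(xs)
    xs = xs + (vals + 13)
    if xs >= 0:
        items = 18
        process(37)
    vals = vals[26]
    print(items)
    items = vals - 0
    return items

11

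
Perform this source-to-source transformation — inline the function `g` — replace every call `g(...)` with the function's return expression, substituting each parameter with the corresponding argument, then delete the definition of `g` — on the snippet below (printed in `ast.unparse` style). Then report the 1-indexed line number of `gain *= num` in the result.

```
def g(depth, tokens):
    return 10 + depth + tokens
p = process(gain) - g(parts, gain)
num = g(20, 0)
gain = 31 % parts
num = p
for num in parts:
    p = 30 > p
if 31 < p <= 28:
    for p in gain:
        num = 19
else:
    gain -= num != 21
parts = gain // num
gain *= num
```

Transformed code:
p = process(gain) - (10 + parts + gain)
num = 10 + 20 + 0
gain = 31 % parts
num = p
for num in parts:
    p = 30 > p
if 31 < p <= 28:
    for p in gain:
        num = 19
else:
    gain -= num != 21
parts = gain // num
gain *= num

13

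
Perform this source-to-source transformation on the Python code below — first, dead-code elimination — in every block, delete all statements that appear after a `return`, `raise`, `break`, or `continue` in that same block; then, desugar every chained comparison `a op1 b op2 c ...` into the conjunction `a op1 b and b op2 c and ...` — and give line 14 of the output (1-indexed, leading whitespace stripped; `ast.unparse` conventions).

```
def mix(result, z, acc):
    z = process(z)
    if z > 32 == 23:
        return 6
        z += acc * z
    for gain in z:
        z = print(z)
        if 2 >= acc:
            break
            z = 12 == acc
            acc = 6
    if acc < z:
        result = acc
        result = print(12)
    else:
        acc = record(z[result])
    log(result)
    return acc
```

Transformed code:
def mix(result, z, acc):
    z = process(z)
    if z > 32 and 32 == 23:
        return 6
    for gain in z:
        z = print(z)
        if 2 >= acc:
            break
    if acc < z:
        result = acc
        result = print(12)
    else:
        acc = record(z[result])
    log(result)
    return acc

log(result)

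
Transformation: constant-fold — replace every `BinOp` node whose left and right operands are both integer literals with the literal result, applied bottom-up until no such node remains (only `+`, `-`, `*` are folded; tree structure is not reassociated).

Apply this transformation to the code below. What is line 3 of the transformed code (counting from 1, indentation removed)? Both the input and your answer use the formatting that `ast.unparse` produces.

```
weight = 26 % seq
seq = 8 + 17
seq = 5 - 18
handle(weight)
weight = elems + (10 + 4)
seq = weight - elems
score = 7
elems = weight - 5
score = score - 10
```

Transformed code:
weight = 26 % seq
seq = 25
seq = -13
handle(weight)
weight = elems + 14
seq = weight - elems
score = 7
elems = weight - 5
score = score - 10

seq = -13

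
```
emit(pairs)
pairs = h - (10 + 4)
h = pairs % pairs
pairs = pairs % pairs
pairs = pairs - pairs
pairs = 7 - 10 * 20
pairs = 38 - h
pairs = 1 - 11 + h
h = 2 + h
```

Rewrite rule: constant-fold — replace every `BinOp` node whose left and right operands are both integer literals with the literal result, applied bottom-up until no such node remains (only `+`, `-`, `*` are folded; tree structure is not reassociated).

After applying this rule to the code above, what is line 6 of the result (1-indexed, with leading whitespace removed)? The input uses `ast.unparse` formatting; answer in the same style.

Transformed code:
emit(pairs)
pairs = h - 14
h = pairs % pairs
pairs = pairs % pairs
pairs = pairs - pairs
pairs = -193
pairs = 38 - h
pairs = -10 + h
h = 2 + h

pairs = -193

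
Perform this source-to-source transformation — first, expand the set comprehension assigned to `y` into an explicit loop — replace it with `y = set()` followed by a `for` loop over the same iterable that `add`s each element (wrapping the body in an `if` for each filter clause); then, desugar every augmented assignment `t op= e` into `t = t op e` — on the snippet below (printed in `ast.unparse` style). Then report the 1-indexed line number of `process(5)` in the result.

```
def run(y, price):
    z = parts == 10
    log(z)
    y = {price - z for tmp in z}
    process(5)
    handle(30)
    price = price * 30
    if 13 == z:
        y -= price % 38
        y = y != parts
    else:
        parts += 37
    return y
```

7

Transformed code:
def run(y, price):
    z = parts == 10
    log(z)
    y = set()
    for tmp in z:
        y.add(price - z)
    process(5)
    handle(30)
    price = price * 30
    if 13 == z:
        y = y - price % 38
        y = y != parts
    else:
        parts = parts + 37
    return y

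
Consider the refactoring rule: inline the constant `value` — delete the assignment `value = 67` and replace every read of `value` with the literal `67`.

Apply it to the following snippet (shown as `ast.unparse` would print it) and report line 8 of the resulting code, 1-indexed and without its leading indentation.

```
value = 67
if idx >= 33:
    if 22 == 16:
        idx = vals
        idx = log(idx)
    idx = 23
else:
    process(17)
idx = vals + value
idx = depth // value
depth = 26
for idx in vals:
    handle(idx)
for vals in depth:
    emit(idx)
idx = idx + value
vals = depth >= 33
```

Transformed code:
if idx >= 33:
    if 22 == 16:
        idx = vals
        idx = log(idx)
    idx = 23
else:
    process(17)
idx = vals + 67
idx = depth // 67
depth = 26
for idx in vals:
    handle(idx)
for vals in depth:
    emit(idx)
idx = idx + 67
vals = depth >= 33

idx = vals + 67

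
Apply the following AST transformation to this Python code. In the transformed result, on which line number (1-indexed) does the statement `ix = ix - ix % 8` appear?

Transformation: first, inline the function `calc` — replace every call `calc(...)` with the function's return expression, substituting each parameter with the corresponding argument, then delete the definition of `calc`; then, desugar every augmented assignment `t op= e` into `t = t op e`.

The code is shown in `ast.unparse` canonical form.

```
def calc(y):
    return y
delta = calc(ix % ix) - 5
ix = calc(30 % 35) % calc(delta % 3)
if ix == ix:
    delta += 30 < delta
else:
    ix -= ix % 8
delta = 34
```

Transformed code:
delta = ix % ix - 5
ix = 30 % 35 % (delta % 3)
if ix == ix:
    delta = delta + (30 < delta)
else:
    ix = ix - ix % 8
delta = 34

6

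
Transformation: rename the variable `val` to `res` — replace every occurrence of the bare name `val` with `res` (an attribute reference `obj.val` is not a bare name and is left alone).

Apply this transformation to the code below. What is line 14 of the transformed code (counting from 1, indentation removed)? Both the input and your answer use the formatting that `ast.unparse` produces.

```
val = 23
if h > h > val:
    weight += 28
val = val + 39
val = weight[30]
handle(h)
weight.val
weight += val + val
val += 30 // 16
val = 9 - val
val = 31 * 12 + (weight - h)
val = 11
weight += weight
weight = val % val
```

Transformed code:
res = 23
if h > h > res:
    weight += 28
res = res + 39
res = weight[30]
handle(h)
weight.val
weight += res + res
res += 30 // 16
res = 9 - res
res = 31 * 12 + (weight - h)
res = 11
weight += weight
weight = res % res

weight = res % res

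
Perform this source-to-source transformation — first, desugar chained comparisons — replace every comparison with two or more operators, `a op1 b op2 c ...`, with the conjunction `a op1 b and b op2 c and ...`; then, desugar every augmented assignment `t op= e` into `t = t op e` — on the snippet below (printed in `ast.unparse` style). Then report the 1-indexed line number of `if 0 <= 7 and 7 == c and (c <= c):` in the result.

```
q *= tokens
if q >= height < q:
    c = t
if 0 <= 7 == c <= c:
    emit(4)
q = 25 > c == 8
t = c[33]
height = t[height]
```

Transformed code:
q = q * tokens
if q >= height and height < q:
    c = t
if 0 <= 7 and 7 == c and (c <= c):
    emit(4)
q = 25 > c and c == 8
t = c[33]
height = t[height]

4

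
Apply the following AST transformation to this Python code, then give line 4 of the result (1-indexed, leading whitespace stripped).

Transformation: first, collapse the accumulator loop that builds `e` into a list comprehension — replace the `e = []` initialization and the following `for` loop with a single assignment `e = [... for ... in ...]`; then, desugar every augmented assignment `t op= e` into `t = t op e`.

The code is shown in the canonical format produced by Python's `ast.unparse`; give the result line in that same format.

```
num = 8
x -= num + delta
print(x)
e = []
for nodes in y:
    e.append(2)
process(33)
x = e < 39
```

e = [2 for nodes in y]

Transformed code:
num = 8
x = x - (num + delta)
print(x)
e = [2 for nodes in y]
process(33)
x = e < 39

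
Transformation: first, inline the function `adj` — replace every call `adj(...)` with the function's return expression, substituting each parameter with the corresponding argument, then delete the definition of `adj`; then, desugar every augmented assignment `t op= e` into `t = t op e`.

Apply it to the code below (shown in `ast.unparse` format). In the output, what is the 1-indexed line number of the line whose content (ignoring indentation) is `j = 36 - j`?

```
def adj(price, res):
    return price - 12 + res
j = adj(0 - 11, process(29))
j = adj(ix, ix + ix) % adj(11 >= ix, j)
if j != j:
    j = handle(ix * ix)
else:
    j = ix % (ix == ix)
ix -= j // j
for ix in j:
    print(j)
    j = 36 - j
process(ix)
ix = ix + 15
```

Transformed code:
j = 0 - 11 - 12 + process(29)
j = (ix - 12 + (ix + ix)) % ((11 >= ix) - 12 + j)
if j != j:
    j = handle(ix * ix)
else:
    j = ix % (ix == ix)
ix = ix - j // j
for ix in j:
    print(j)
    j = 36 - j
process(ix)
ix = ix + 15

10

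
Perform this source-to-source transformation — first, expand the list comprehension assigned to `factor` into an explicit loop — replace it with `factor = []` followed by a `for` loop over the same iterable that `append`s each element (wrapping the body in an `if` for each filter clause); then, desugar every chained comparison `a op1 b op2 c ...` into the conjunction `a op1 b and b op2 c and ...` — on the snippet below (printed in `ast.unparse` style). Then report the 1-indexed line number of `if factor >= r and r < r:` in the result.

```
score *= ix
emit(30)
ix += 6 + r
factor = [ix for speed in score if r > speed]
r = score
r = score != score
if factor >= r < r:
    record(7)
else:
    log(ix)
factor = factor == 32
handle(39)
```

10

Transformed code:
score *= ix
emit(30)
ix += 6 + r
factor = []
for speed in score:
    if r > speed:
        factor.append(ix)
r = score
r = score != score
if factor >= r and r < r:
    record(7)
else:
    log(ix)
factor = factor == 32
handle(39)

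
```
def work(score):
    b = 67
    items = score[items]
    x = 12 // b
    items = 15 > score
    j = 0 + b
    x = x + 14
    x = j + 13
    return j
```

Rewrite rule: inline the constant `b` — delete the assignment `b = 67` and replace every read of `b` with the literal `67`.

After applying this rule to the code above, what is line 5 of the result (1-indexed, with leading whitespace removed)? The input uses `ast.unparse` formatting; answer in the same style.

Transformed code:
def work(score):
    items = score[items]
    x = 12 // 67
    items = 15 > score
    j = 0 + 67
    x = x + 14
    x = j + 13
    return j

j = 0 + 67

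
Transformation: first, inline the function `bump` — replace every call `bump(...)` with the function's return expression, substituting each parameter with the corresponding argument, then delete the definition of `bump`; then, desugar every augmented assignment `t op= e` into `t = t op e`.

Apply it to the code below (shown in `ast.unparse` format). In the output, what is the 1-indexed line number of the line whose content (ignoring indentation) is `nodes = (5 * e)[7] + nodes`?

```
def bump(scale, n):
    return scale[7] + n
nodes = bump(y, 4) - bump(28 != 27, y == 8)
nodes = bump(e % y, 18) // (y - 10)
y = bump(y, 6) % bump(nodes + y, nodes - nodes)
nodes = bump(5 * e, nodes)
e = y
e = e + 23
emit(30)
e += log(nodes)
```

Transformed code:
nodes = y[7] + 4 - ((28 != 27)[7] + (y == 8))
nodes = ((e % y)[7] + 18) // (y - 10)
y = (y[7] + 6) % ((nodes + y)[7] + (nodes - nodes))
nodes = (5 * e)[7] + nodes
e = y
e = e + 23
emit(30)
e = e + log(nodes)

4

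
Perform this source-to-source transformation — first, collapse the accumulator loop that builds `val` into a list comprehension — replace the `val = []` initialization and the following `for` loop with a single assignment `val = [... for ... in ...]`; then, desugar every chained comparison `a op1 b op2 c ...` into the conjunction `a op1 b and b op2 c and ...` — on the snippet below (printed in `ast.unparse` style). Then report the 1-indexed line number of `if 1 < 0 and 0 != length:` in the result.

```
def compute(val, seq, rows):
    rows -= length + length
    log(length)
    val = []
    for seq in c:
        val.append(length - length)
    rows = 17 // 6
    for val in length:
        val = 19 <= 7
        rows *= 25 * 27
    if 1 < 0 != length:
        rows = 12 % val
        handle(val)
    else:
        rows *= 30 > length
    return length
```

9

Transformed code:
def compute(val, seq, rows):
    rows -= length + length
    log(length)
    val = [length - length for seq in c]
    rows = 17 // 6
    for val in length:
        val = 19 <= 7
        rows *= 25 * 27
    if 1 < 0 and 0 != length:
        rows = 12 % val
        handle(val)
    else:
        rows *= 30 > length
    return length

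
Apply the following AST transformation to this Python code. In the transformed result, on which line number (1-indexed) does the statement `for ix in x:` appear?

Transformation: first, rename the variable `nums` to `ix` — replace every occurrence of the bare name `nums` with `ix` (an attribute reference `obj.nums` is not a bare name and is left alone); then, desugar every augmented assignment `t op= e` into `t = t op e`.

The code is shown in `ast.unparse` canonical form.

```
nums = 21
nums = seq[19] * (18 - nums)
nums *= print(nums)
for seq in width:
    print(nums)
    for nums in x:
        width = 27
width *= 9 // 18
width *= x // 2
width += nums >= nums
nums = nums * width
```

Transformed code:
ix = 21
ix = seq[19] * (18 - ix)
ix = ix * print(ix)
for seq in width:
    print(ix)
    for ix in x:
        width = 27
width = width * (9 // 18)
width = width * (x // 2)
width = width + (ix >= ix)
ix = ix * width

6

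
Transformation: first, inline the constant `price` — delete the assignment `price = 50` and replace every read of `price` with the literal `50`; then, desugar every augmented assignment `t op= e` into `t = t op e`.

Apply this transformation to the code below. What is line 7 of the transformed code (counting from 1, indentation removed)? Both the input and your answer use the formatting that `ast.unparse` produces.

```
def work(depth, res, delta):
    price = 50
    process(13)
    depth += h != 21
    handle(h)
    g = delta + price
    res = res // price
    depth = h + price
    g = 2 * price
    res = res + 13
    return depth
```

Transformed code:
def work(depth, res, delta):
    process(13)
    depth = depth + (h != 21)
    handle(h)
    g = delta + 50
    res = res // 50
    depth = h + 50
    g = 2 * 50
    res = res + 13
    return depth

depth = h + 50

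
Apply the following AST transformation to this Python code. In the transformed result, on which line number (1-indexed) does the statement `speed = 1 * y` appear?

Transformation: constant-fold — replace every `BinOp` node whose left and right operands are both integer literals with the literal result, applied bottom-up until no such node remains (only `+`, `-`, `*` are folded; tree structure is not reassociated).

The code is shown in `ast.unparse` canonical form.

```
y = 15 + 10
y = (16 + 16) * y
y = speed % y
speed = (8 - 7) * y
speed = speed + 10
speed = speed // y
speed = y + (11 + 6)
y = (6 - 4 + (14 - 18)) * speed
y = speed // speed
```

Transformed code:
y = 25
y = 32 * y
y = speed % y
speed = 1 * y
speed = speed + 10
speed = speed // y
speed = y + 17
y = -2 * speed
y = speed // speed

4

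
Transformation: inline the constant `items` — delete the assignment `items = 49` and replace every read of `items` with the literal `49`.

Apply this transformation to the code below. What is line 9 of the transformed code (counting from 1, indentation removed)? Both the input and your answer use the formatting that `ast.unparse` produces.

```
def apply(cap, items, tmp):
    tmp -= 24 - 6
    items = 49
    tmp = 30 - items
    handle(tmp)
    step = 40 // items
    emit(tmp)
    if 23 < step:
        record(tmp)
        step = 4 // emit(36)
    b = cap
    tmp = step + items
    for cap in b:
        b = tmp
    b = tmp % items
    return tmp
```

Transformed code:
def apply(cap, items, tmp):
    tmp -= 24 - 6
    tmp = 30 - 49
    handle(tmp)
    step = 40 // 49
    emit(tmp)
    if 23 < step:
        record(tmp)
        step = 4 // emit(36)
    b = cap
    tmp = step + 49
    for cap in b:
        b = tmp
    b = tmp % 49
    return tmp

step = 4 // emit(36)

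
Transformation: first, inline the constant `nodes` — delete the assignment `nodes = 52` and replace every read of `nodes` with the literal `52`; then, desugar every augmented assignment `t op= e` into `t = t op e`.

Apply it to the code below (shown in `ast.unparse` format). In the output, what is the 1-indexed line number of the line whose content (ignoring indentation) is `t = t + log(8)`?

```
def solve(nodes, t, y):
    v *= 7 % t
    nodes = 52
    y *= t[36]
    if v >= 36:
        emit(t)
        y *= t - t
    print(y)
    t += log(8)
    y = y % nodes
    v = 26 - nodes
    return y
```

8

Transformed code:
def solve(nodes, t, y):
    v = v * (7 % t)
    y = y * t[36]
    if v >= 36:
        emit(t)
        y = y * (t - t)
    print(y)
    t = t + log(8)
    y = y % 52
    v = 26 - 52
    return y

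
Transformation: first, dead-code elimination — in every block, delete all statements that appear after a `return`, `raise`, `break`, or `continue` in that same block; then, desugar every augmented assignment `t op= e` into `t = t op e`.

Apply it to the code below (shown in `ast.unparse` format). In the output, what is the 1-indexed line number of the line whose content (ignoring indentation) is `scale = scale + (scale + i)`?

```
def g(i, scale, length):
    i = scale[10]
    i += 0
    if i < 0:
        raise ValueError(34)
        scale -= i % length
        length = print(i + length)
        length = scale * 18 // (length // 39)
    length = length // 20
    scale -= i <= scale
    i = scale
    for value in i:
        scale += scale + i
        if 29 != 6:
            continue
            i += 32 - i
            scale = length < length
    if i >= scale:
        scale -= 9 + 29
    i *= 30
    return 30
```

10

Transformed code:
def g(i, scale, length):
    i = scale[10]
    i = i + 0
    if i < 0:
        raise ValueError(34)
    length = length // 20
    scale = scale - (i <= scale)
    i = scale
    for value in i:
        scale = scale + (scale + i)
        if 29 != 6:
            continue
    if i >= scale:
        scale = scale - (9 + 29)
    i = i * 30
    return 30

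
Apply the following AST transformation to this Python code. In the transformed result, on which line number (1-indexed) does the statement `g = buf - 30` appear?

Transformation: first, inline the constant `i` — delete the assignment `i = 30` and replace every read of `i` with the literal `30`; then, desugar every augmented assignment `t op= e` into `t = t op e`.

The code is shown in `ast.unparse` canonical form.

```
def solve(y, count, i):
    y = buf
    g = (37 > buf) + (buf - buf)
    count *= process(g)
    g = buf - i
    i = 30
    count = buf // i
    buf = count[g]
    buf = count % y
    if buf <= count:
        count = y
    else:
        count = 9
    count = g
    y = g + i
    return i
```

5

Transformed code:
def solve(y, count, i):
    y = buf
    g = (37 > buf) + (buf - buf)
    count = count * process(g)
    g = buf - 30
    count = buf // 30
    buf = count[g]
    buf = count % y
    if buf <= count:
        count = y
    else:
        count = 9
    count = g
    y = g + 30
    return 30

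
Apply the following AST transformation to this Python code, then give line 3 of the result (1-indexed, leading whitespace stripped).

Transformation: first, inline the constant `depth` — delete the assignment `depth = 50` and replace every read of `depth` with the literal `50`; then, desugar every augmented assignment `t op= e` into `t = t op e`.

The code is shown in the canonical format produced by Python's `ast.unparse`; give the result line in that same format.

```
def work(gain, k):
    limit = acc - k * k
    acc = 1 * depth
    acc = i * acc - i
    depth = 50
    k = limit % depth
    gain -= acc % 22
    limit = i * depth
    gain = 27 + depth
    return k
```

Transformed code:
def work(gain, k):
    limit = acc - k * k
    acc = 1 * 50
    acc = i * acc - i
    k = limit % 50
    gain = gain - acc % 22
    limit = i * 50
    gain = 27 + 50
    return k

acc = 1 * 50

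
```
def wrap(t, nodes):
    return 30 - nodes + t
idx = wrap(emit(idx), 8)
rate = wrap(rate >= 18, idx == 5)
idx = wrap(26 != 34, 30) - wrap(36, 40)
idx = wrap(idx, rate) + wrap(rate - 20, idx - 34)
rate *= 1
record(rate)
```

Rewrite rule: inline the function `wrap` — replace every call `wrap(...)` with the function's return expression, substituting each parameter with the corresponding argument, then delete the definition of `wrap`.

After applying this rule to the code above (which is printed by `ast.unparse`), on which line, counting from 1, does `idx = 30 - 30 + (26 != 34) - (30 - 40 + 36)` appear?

3

Transformed code:
idx = 30 - 8 + emit(idx)
rate = 30 - (idx == 5) + (rate >= 18)
idx = 30 - 30 + (26 != 34) - (30 - 40 + 36)
idx = 30 - rate + idx + (30 - (idx - 34) + (rate - 20))
rate *= 1
record(rate)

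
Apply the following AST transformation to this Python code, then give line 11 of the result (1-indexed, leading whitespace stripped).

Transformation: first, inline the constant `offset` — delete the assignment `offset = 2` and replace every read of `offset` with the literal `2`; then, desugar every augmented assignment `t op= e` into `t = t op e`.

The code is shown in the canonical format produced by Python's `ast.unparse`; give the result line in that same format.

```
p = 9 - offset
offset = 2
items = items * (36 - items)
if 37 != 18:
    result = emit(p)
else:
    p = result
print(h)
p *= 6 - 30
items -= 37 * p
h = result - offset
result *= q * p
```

result = result * (q * p)

Transformed code:
p = 9 - 2
items = items * (36 - items)
if 37 != 18:
    result = emit(p)
else:
    p = result
print(h)
p = p * (6 - 30)
items = items - 37 * p
h = result - 2
result = result * (q * p)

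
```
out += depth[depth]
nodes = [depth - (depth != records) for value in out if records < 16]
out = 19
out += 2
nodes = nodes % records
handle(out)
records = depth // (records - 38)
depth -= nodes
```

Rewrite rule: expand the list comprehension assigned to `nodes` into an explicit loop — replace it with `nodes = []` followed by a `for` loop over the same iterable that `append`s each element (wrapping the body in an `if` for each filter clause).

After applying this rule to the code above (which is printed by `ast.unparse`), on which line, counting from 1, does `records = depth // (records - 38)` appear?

Transformed code:
out += depth[depth]
nodes = []
for value in out:
    if records < 16:
        nodes.append(depth - (depth != records))
out = 19
out += 2
nodes = nodes % records
handle(out)
records = depth // (records - 38)
depth -= nodes

10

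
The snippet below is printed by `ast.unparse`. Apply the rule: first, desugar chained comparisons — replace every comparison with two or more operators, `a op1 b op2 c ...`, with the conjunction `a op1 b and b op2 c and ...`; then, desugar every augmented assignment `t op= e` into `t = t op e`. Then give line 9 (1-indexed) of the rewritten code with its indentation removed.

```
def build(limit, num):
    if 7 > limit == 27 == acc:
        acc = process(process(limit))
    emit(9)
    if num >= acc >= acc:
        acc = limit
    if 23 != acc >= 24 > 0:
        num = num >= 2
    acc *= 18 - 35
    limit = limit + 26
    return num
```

acc = acc * (18 - 35)

Transformed code:
def build(limit, num):
    if 7 > limit and limit == 27 and (27 == acc):
        acc = process(process(limit))
    emit(9)
    if num >= acc and acc >= acc:
        acc = limit
    if 23 != acc and acc >= 24 and (24 > 0):
        num = num >= 2
    acc = acc * (18 - 35)
    limit = limit + 26
    return num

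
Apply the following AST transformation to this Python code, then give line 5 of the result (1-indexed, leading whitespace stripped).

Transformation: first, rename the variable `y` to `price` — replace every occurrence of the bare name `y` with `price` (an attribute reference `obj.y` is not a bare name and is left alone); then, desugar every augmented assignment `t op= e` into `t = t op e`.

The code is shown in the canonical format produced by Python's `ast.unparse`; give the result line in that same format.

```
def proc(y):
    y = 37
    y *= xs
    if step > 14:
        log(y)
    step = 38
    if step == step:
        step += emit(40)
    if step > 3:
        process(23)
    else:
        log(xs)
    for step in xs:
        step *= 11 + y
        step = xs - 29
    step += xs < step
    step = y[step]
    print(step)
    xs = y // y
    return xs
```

log(price)

Transformed code:
def proc(price):
    price = 37
    price = price * xs
    if step > 14:
        log(price)
    step = 38
    if step == step:
        step = step + emit(40)
    if step > 3:
        process(23)
    else:
        log(xs)
    for step in xs:
        step = step * (11 + price)
        step = xs - 29
    step = step + (xs < step)
    step = price[step]
    print(step)
    xs = price // price
    return xs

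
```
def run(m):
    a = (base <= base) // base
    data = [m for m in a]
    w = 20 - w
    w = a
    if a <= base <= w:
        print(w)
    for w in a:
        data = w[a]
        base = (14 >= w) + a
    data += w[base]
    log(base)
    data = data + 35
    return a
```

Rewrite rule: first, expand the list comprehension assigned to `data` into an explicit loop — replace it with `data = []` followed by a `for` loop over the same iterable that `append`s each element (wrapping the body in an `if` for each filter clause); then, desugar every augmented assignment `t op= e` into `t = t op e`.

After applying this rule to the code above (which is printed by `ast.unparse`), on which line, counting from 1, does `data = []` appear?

3

Transformed code:
def run(m):
    a = (base <= base) // base
    data = []
    for m in a:
        data.append(m)
    w = 20 - w
    w = a
    if a <= base <= w:
        print(w)
    for w in a:
        data = w[a]
        base = (14 >= w) + a
    data = data + w[base]
    log(base)
    data = data + 35
    return a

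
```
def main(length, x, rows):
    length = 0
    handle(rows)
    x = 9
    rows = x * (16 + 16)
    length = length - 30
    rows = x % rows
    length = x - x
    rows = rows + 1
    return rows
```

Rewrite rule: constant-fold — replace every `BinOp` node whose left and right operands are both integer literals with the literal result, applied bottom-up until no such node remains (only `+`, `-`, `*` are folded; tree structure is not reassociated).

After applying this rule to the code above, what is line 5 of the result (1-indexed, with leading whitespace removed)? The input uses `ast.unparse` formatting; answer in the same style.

rows = x * 32

Transformed code:
def main(length, x, rows):
    length = 0
    handle(rows)
    x = 9
    rows = x * 32
    length = length - 30
    rows = x % rows
    length = x - x
    rows = rows + 1
    return rows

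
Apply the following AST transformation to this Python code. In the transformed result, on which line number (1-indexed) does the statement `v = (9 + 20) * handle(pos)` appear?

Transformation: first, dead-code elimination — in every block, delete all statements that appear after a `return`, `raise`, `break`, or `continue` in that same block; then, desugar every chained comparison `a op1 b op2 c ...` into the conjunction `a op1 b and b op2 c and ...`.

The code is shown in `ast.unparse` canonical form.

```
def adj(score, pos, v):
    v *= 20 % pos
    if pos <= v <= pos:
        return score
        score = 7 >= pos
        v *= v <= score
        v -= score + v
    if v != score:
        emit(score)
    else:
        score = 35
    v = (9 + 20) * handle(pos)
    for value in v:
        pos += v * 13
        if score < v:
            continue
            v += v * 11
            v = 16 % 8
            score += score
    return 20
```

9

Transformed code:
def adj(score, pos, v):
    v *= 20 % pos
    if pos <= v and v <= pos:
        return score
    if v != score:
        emit(score)
    else:
        score = 35
    v = (9 + 20) * handle(pos)
    for value in v:
        pos += v * 13
        if score < v:
            continue
    return 20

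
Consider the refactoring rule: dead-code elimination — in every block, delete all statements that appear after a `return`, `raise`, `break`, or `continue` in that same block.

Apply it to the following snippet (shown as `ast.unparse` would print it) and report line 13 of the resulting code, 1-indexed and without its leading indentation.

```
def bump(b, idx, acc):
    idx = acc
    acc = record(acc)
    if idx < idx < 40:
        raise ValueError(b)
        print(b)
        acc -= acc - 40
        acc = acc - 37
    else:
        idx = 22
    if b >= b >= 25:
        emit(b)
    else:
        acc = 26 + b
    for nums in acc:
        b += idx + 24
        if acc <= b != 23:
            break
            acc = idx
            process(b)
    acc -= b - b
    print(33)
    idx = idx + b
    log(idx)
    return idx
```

b += idx + 24

Transformed code:
def bump(b, idx, acc):
    idx = acc
    acc = record(acc)
    if idx < idx < 40:
        raise ValueError(b)
    else:
        idx = 22
    if b >= b >= 25:
        emit(b)
    else:
        acc = 26 + b
    for nums in acc:
        b += idx + 24
        if acc <= b != 23:
            break
    acc -= b - b
    print(33)
    idx = idx + b
    log(idx)
    return idx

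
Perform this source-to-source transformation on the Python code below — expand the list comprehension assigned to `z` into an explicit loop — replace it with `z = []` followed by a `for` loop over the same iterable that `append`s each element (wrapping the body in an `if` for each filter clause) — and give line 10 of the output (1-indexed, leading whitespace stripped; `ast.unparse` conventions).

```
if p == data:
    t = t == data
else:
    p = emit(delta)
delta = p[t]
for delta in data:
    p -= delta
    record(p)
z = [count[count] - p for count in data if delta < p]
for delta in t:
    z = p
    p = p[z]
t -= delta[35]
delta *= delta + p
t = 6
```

for count in data:

Transformed code:
if p == data:
    t = t == data
else:
    p = emit(delta)
delta = p[t]
for delta in data:
    p -= delta
    record(p)
z = []
for count in data:
    if delta < p:
        z.append(count[count] - p)
for delta in t:
    z = p
    p = p[z]
t -= delta[35]
delta *= delta + p
t = 6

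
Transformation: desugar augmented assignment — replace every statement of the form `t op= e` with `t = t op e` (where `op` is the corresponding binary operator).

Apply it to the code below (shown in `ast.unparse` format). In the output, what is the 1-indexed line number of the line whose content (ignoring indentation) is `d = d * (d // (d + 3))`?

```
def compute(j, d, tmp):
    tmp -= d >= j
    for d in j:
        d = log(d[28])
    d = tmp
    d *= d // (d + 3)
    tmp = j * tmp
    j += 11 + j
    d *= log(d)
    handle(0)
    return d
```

Transformed code:
def compute(j, d, tmp):
    tmp = tmp - (d >= j)
    for d in j:
        d = log(d[28])
    d = tmp
    d = d * (d // (d + 3))
    tmp = j * tmp
    j = j + (11 + j)
    d = d * log(d)
    handle(0)
    return d

6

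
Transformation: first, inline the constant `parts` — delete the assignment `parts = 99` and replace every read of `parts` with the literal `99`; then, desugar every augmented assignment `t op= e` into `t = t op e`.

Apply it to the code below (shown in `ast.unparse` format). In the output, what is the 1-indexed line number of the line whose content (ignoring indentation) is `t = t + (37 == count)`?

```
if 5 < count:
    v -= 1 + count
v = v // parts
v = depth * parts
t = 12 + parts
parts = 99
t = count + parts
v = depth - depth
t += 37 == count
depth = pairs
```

Transformed code:
if 5 < count:
    v = v - (1 + count)
v = v // 99
v = depth * 99
t = 12 + 99
t = count + 99
v = depth - depth
t = t + (37 == count)
depth = pairs

8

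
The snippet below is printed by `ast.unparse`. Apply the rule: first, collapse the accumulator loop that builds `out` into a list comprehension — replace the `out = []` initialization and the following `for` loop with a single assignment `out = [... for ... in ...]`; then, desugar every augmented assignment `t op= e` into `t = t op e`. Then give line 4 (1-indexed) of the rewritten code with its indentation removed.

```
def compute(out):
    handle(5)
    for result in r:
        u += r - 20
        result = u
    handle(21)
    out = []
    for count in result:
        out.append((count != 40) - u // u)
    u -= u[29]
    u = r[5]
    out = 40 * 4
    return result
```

u = u + (r - 20)

Transformed code:
def compute(out):
    handle(5)
    for result in r:
        u = u + (r - 20)
        result = u
    handle(21)
    out = [(count != 40) - u // u for count in result]
    u = u - u[29]
    u = r[5]
    out = 40 * 4
    return result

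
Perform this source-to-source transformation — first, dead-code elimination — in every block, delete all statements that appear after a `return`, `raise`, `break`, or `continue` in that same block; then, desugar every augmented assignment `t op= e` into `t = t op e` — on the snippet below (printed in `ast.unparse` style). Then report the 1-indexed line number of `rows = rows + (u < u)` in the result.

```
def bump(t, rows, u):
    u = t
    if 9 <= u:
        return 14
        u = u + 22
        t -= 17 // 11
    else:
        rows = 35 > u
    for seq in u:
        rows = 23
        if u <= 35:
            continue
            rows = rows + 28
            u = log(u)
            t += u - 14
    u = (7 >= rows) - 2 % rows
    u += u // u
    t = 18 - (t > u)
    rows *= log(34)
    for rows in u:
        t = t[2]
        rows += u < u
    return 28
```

Transformed code:
def bump(t, rows, u):
    u = t
    if 9 <= u:
        return 14
    else:
        rows = 35 > u
    for seq in u:
        rows = 23
        if u <= 35:
            continue
    u = (7 >= rows) - 2 % rows
    u = u + u // u
    t = 18 - (t > u)
    rows = rows * log(34)
    for rows in u:
        t = t[2]
        rows = rows + (u < u)
    return 28

17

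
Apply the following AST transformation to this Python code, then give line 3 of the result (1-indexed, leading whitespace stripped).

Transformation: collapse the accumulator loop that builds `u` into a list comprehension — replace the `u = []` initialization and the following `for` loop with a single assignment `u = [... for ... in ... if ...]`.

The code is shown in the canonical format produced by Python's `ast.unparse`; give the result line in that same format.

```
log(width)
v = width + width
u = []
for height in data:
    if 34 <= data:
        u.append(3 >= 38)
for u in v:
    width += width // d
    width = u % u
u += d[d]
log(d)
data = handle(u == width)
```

Transformed code:
log(width)
v = width + width
u = [3 >= 38 for height in data if 34 <= data]
for u in v:
    width += width // d
    width = u % u
u += d[d]
log(d)
data = handle(u == width)

u = [3 >= 38 for height in data if 34 <= data]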